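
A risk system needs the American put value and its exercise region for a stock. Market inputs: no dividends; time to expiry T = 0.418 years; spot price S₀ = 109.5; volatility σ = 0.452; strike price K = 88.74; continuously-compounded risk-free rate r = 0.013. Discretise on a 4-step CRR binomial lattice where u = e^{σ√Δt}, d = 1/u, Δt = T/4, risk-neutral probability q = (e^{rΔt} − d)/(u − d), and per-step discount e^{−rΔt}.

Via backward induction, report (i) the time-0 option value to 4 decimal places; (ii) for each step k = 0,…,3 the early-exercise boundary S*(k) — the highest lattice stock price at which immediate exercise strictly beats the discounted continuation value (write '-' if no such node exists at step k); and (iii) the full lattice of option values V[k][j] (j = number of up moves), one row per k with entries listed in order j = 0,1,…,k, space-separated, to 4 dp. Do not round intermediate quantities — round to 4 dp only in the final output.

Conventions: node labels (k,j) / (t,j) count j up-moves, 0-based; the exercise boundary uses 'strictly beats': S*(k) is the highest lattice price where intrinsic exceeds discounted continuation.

Δt=0.10450  u=1.15733  d=0.86406  q=0.46817  discount=0.99864
step 4 (expiry): payoffs max(K−S,0) = 27.7041 6.9877 0.0000 0.0000 0.0000
step 3: (k=3,j=0): S=70.6387, K−S=18.1013, hold=17.9809 ⇒ V=18.1013 exercise | (k=3,j=1): S=94.6143, K−S=0.0000, hold=3.7112 ⇒ V=3.7112 continue | (k=3,j=2): S=126.7276, K−S=0.0000, hold=0.0000 ⇒ V=0.0000 continue | (k=3,j=3): S=169.7406, K−S=0.0000, hold=0.0000 ⇒ V=0.0000 continue  boundary S*=70.6387
step 2: (k=2,j=0): S=81.7523, K−S=6.9877, hold=11.3489 ⇒ V=11.3489 continue | (k=2,j=1): S=109.5000, K−S=0.0000, hold=1.9711 ⇒ V=1.9711 continue | (k=2,j=2): S=146.6657, K−S=0.0000, hold=0.0000 ⇒ V=0.0000 continue  boundary S*=-
step 1: (k=1,j=0): S=94.6143, K−S=0.0000, hold=6.9490 ⇒ V=6.9490 continue | (k=1,j=1): S=126.7276, K−S=0.0000, hold=1.0468 ⇒ V=1.0468 continue  boundary S*=-
step 0: (k=0,j=0): S=109.5000, K−S=0.0000, hold=4.1801 ⇒ V=4.1801 continue  boundary S*=-

price = 4.1801
boundary = - - - 70.6387
tree:
4.1801
6.9490 1.0468
11.3489 1.9711 0.0000
18.1013 3.7112 0.0000 0.0000
27.7041 6.9877 0.0000 0.0000 0.0000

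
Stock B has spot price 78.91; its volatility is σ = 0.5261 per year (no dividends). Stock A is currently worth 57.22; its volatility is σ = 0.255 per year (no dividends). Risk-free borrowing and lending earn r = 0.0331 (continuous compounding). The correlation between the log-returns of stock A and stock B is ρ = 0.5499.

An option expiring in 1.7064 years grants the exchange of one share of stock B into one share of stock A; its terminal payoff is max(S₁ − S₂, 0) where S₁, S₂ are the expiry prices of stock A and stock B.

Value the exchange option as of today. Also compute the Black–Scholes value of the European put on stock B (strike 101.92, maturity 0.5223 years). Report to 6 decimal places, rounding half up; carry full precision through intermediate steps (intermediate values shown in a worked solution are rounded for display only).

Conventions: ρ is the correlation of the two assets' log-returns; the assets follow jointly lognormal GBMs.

σ_eff = √(σ₁² + σ₂² − 2ρσ₁σ₂) = √(0.255² + 0.5261² − 2·0.5499·0.255·0.5261) = 0.440752
d₁ = (ln(S₁/S₂) + (q₂ − q₁ + σ_eff²/2)T) / (σ_eff√T) = (ln(57.22/78.91) + (0.0 − 0.0 + 0.097131)·1.7064) / 0.575751 = -0.270360
d₂ = d₁ − σ_eff√T = -0.270360 − 0.575751 = -0.846111
N(d₁) = 0.393441,  N(d₂) = 0.198745
V = S₁·e^{−q₁T}·N(d₁) − S₂·e^{−q₂T}·N(d₂) = 22.512723 − 15.683002 = 6.829720
[vanilla: stock B put K=101.92]
σ√T = 0.5261·√0.5223 = 0.380214
d₁ = (ln(S/K) + (r+σ²/2)T) / (σ√T) = (ln(78.91/101.92) + (0.0331+0.5261²/2)·0.5223) / 0.380214 = (-0.255880 + 0.089570) / 0.380214 = -0.437413
d₂ = d₁ − σ√T = -0.437413 − 0.380214 = -0.817627
e^{−rT} = 0.982860
N(−d₁) = 0.669094,  N(−d₂) = 0.793215
price = K·e^{−rT}·N(−d₂) − S·N(−d₁) = 79.458835 − 52.798218 = 26.660617

exchange price = 6.829720
price(stock B put K=101.92) = 26.660617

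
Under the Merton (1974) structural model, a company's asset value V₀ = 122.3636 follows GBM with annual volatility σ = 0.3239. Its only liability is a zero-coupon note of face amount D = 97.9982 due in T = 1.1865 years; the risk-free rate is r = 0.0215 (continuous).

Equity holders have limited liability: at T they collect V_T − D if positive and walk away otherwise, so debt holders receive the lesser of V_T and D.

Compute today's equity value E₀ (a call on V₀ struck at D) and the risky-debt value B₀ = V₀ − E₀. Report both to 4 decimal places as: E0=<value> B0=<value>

E0=32.2209 B0=90.1427

Equity is a call on the firm's assets struck at D = 97.9982:
d₁ = [ln(V₀/D) + (r + σ²/2)T] / (σ√T)
   = [ln(122.3636/97.9982) + (0.0215 + 0.5·0.3239²)·1.1865] / (0.3239·√1.1865)
   = [0.222048 + 0.087748] / 0.352813 = 0.878074
d₂ = d₁ − σ√T = 0.878074 − 0.352813 = 0.525261
N(d₁) = 0.810048,  N(d₂) = 0.700299,  e^(−rT) = 0.974813
E₀ = V₀·N(d₁) − D·e^(−rT)·N(d₂)
   = 122.3636·0.810048 − 97.9982·0.974813·0.700299 = 32.220913
B₀ = V₀ − E₀ = 122.3636 − 32.220913 = 90.142687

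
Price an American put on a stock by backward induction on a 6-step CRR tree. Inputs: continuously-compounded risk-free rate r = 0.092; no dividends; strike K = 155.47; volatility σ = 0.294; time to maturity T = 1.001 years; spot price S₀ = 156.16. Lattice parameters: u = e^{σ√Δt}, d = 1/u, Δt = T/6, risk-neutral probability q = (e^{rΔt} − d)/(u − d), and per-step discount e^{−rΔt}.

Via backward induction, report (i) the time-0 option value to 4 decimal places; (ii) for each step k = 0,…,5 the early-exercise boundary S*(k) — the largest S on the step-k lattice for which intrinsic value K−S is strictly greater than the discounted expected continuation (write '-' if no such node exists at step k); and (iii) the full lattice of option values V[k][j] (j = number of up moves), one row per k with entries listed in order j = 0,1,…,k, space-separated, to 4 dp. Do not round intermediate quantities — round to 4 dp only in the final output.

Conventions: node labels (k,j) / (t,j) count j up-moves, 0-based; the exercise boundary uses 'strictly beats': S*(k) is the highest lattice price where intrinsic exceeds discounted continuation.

Δt=0.16683  u=1.12759  d=0.88685  q=0.53426  discount=0.98477
step 6 (expiry): payoffs max(K−S,0) = 79.4975 58.8736 32.6511 0.0000 0.0000 0.0000 0.0000
step 5: (k=5,j=0): S=85.6660, K−S=69.8040, hold=67.4360 ⇒ V=69.8040 exercise | (k=5,j=1): S=108.9214, K−S=46.5486, hold=44.1806 ⇒ V=46.5486 exercise | (k=5,j=2): S=138.4897, K−S=16.9803, hold=14.9753 ⇒ V=16.9803 exercise | (k=5,j=3): S=176.0849, K−S=0.0000, hold=0.0000 ⇒ V=0.0000 continue | (k=5,j=4): S=223.8858, K−S=0.0000, hold=0.0000 ⇒ V=0.0000 continue | (k=5,j=5): S=284.6630, K−S=0.0000, hold=0.0000 ⇒ V=0.0000 continue  boundary S*=138.4897
step 4: (k=4,j=0): S=96.5964, K−S=58.8736, hold=56.5056 ⇒ V=58.8736 exercise | (k=4,j=1): S=122.8189, K−S=32.6511, hold=30.2830 ⇒ V=32.6511 exercise | (k=4,j=2): S=156.1600, K−S=0.0000, hold=7.7879 ⇒ V=7.7879 continue | (k=4,j=3): S=198.5520, K−S=0.0000, hold=0.0000 ⇒ V=0.0000 continue | (k=4,j=4): S=252.4520, K−S=0.0000, hold=0.0000 ⇒ V=0.0000 continue  boundary S*=122.8189
step 3: (k=3,j=0): S=108.9214, K−S=46.5486, hold=44.1806 ⇒ V=46.5486 exercise | (k=3,j=1): S=138.4897, K−S=16.9803, hold=19.0727 ⇒ V=19.0727 continue | (k=3,j=2): S=176.0849, K−S=0.0000, hold=3.5719 ⇒ V=3.5719 continue | (k=3,j=3): S=223.8858, K−S=0.0000, hold=0.0000 ⇒ V=0.0000 continue  boundary S*=108.9214
step 2: (k=2,j=0): S=122.8189, K−S=32.6511, hold=31.3839 ⇒ V=32.6511 exercise | (k=2,j=1): S=156.1600, K−S=0.0000, hold=10.6268 ⇒ V=10.6268 continue | (k=2,j=2): S=198.5520, K−S=0.0000, hold=1.6382 ⇒ V=1.6382 continue  boundary S*=122.8189
step 1: (k=1,j=0): S=138.4897, K−S=16.9803, hold=20.5663 ⇒ V=20.5663 continue | (k=1,j=1): S=176.0849, K−S=0.0000, hold=5.7359 ⇒ V=5.7359 continue  boundary S*=-
step 0: (k=0,j=0): S=156.1600, K−S=0.0000, hold=12.4504 ⇒ V=12.4504 continue  boundary S*=-

price = 12.4504
boundary = - - 122.8189 108.9214 122.8189 138.4897
tree:
12.4504
20.5663 5.7359
32.6511 10.6268 1.6382
46.5486 19.0727 3.5719 0.0000
58.8736 32.6511 7.7879 0.0000 0.0000
69.8040 46.5486 16.9803 0.0000 0.0000 0.0000
79.4975 58.8736 32.6511 0.0000 0.0000 0.0000 0.0000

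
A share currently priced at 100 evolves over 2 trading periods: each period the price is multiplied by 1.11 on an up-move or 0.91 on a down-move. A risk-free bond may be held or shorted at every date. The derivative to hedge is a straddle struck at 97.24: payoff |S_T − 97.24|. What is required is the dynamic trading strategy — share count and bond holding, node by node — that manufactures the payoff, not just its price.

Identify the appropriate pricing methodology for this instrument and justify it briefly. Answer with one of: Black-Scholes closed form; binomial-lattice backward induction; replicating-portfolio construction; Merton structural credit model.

framework: replicating-portfolio construction

Key observation: what is demanded is not a single number but the (Δ, B) position at each node of the 1.11/0.91 tree starting at 100; constructing those positions is the replicating-portfolio method.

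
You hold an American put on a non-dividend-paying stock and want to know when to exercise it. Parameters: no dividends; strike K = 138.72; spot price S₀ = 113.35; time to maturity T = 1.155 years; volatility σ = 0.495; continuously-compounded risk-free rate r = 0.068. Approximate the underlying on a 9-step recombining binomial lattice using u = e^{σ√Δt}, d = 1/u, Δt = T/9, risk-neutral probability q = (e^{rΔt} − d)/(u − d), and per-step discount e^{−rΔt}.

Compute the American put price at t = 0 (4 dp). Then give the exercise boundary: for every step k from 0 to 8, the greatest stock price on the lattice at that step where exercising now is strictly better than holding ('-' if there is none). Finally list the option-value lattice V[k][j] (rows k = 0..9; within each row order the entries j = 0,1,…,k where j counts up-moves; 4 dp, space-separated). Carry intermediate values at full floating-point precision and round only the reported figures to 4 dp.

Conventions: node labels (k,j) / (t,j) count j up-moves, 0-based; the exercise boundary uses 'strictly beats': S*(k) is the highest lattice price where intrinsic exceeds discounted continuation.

params: Δt=0.12833 u=1.19402 d=0.83751 q=0.48037 e^(-rΔt)=0.99131
t_9 payoffs: 115.7420 105.9606 92.0153 72.1337 43.7887 3.3777 0.0000 0.0000 0.0000 0.0000
t_8: node(8,0) S=27.4362 payoff=111.2838 vs cont=110.0785 → 111.2838 [stop]  node(8,1) S=39.1155 payoff=99.6045 vs cont=98.3992 → 99.6045 [stop]  node(8,2) S=55.7664 payoff=82.9536 vs cont=81.7483 → 82.9536 [stop]  node(8,3) S=79.5055 payoff=59.2145 vs cont=58.0092 → 59.2145 [stop]  node(8,4) S=113.3500 payoff=25.3700 vs cont=24.1647 → 25.3700 [stop]  node(8,5) S=161.6017 payoff=0.0000 vs cont=1.7399 → 1.7399 [wait]  node(8,6) S=230.3934 payoff=0.0000 vs cont=0.0000 → 0.0000 [wait]  node(8,7) S=328.4690 payoff=0.0000 vs cont=0.0000 → 0.0000 [wait]  node(8,8) S=468.2941 payoff=0.0000 vs cont=0.0000 → 0.0000 [wait]  ⇒ S*(8)=113.3500
t_7: node(7,0) S=32.7594 payoff=105.9606 vs cont=104.7553 → 105.9606 [stop]  node(7,1) S=46.7047 payoff=92.0153 vs cont=90.8100 → 92.0153 [stop]  node(7,2) S=66.5863 payoff=72.1337 vs cont=70.9284 → 72.1337 [stop]  node(7,3) S=94.9313 payoff=43.7887 vs cont=42.5834 → 43.7887 [stop]  node(7,4) S=135.3423 payoff=3.3777 vs cont=13.8970 → 13.8970 [wait]  node(7,5) S=192.9559 payoff=0.0000 vs cont=0.8962 → 0.8962 [wait]  node(7,6) S=275.0947 payoff=0.0000 vs cont=0.0000 → 0.0000 [wait]  node(7,7) S=392.1991 payoff=0.0000 vs cont=0.0000 → 0.0000 [wait]  ⇒ S*(7)=94.9313
t_6: node(6,0) S=39.1155 payoff=99.6045 vs cont=98.3992 → 99.6045 [stop]  node(6,1) S=55.7664 payoff=82.9536 vs cont=81.7483 → 82.9536 [stop]  node(6,2) S=79.5055 payoff=59.2145 vs cont=58.0092 → 59.2145 [stop]  node(6,3) S=113.3500 payoff=25.3700 vs cont=29.1740 → 29.1740 [wait]  node(6,4) S=161.6017 payoff=0.0000 vs cont=7.5854 → 7.5854 [wait]  node(6,5) S=230.3934 payoff=0.0000 vs cont=0.4617 → 0.4617 [wait]  node(6,6) S=328.4690 payoff=0.0000 vs cont=0.0000 → 0.0000 [wait]  ⇒ S*(6)=79.5055
t_5: node(5,0) S=46.7047 payoff=92.0153 vs cont=90.8100 → 92.0153 [stop]  node(5,1) S=66.5863 payoff=72.1337 vs cont=70.9284 → 72.1337 [stop]  node(5,2) S=94.9313 payoff=43.7887 vs cont=44.3948 → 44.3948 [wait]  node(5,3) S=135.3423 payoff=3.3777 vs cont=18.6401 → 18.6401 [wait]  node(5,4) S=192.9559 payoff=0.0000 vs cont=4.1272 → 4.1272 [wait]  node(5,5) S=275.0947 payoff=0.0000 vs cont=0.2378 → 0.2378 [wait]  ⇒ S*(5)=66.5863
t_4: node(4,0) S=55.7664 payoff=82.9536 vs cont=81.7483 → 82.9536 [stop]  node(4,1) S=79.5055 payoff=59.2145 vs cont=58.2978 → 59.2145 [stop]  node(4,2) S=113.3500 payoff=25.3700 vs cont=31.7448 → 31.7448 [wait]  node(4,3) S=161.6017 payoff=0.0000 vs cont=11.5672 → 11.5672 [wait]  node(4,4) S=230.3934 payoff=0.0000 vs cont=2.2392 → 2.2392 [wait]  ⇒ S*(4)=79.5055
t_3: node(3,0) S=66.5863 payoff=72.1337 vs cont=70.9284 → 72.1337 [stop]  node(3,1) S=94.9313 payoff=43.7887 vs cont=45.6191 → 45.6191 [wait]  node(3,2) S=135.3423 payoff=3.3777 vs cont=21.8605 → 21.8605 [wait]  node(3,3) S=192.9559 payoff=0.0000 vs cont=7.0247 → 7.0247 [wait]  ⇒ S*(3)=66.5863
t_2: node(2,0) S=79.5055 payoff=59.2145 vs cont=58.8808 → 59.2145 [stop]  node(2,1) S=113.3500 payoff=25.3700 vs cont=33.9090 → 33.9090 [wait]  node(2,2) S=161.6017 payoff=0.0000 vs cont=14.6059 → 14.6059 [wait]  ⇒ S*(2)=79.5055
t_1: node(1,0) S=94.9313 payoff=43.7887 vs cont=46.6496 → 46.6496 [wait]  node(1,1) S=135.3423 payoff=3.3777 vs cont=24.4223 → 24.4223 [wait]  ⇒ S*(1)=-
t_0: node(0,0) S=113.3500 payoff=25.3700 vs cont=35.6598 → 35.6598 [wait]  ⇒ S*(0)=-

price = 35.6598
boundary = - - 79.5055 66.5863 79.5055 66.5863 79.5055 94.9313 113.3500
tree:
35.6598
46.6496 24.4223
59.2145 33.9090 14.6059
72.1337 45.6191 21.8605 7.0247
82.9536 59.2145 31.7448 11.5672 2.2392
92.0153 72.1337 44.3948 18.6401 4.1272 0.2378
99.6045 82.9536 59.2145 29.1740 7.5854 0.4617 0.0000
105.9606 92.0153 72.1337 43.7887 13.8970 0.8962 0.0000 0.0000
111.2838 99.6045 82.9536 59.2145 25.3700 1.7399 0.0000 0.0000 0.0000
115.7420 105.9606 92.0153 72.1337 43.7887 3.3777 0.0000 0.0000 0.0000 0.0000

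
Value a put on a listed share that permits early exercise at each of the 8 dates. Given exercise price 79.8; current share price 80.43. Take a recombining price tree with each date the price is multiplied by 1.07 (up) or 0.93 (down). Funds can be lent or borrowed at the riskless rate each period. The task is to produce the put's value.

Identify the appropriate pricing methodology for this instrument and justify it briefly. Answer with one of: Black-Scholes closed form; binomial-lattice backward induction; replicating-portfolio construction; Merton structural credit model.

framework: binomial-lattice backward induction

Key observation: the put (strike 79.8 on spot 80.43) is American-style on a 8-step discrete price model, so the early-exercise decision at every node requires stepwise backward valuation — a closed form cannot price the exercise right.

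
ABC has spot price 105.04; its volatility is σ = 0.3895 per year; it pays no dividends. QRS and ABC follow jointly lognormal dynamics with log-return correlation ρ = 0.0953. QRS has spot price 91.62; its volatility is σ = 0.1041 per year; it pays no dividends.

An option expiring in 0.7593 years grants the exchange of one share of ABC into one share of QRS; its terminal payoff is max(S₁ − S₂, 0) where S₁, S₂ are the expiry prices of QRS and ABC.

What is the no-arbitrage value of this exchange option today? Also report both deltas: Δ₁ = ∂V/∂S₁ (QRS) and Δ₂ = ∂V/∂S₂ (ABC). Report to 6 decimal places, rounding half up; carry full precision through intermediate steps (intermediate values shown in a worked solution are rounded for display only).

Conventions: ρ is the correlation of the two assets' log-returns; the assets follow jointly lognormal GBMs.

σ_eff = √(σ₁² + σ₂² − 2ρσ₁σ₂) = √(0.1041² + 0.3895² − 2·0.0953·0.1041·0.3895) = 0.393470
d₁ = (ln(S₁/S₂) + (q₂ − q₁ + σ_eff²/2)T) / (σ_eff√T) = (ln(91.62/105.04) + (0.0 − 0.0 + 0.077409)·0.7593) / 0.342861 = -0.227248
d₂ = d₁ − σ_eff√T = -0.227248 − 0.342861 = -0.570110
N(d₁) = 0.410115,  N(d₂) = 0.284302
V = S₁·e^{−q₁T}·N(d₁) − S₂·e^{−q₂T}·N(d₂) = 37.574766 − 29.863044 = 7.711721
Key observation: pricing in ABC-units makes this a unit-strike call on the ratio S₁/S₂ — the risk-free rate cancels and cannot affect the value.
Δ₁ = e^{−q₁T}·N(d₁) = 0.410115;  Δ₂ = −e^{−q₂T}·N(d₂) = -0.284302

exchange price = 7.711721
Δ1 = 0.410115
Δ2 = -0.284302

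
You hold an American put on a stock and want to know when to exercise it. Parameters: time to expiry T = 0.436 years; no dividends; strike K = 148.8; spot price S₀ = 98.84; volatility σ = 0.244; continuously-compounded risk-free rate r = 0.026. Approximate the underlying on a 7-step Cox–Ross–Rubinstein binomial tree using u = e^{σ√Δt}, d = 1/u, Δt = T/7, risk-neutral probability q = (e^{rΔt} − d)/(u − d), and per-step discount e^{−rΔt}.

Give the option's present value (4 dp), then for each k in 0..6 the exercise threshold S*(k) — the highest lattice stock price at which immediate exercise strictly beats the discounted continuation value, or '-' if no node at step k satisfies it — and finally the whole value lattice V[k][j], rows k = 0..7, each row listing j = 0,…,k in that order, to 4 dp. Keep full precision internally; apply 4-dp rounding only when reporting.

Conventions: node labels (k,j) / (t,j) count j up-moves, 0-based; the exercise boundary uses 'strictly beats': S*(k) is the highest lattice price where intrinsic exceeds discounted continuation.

price = 49.9600
boundary = 98.8400 105.0459 111.6415 118.6512 126.1011 118.6512 126.1011
tree:
49.9600
55.7993 43.7541
61.2936 49.9600 37.1585
66.4633 55.7993 43.7541 30.1488
71.3277 61.2936 49.9600 37.1585 22.6989
75.9046 66.4633 55.7993 43.7541 30.1488 15.0579
80.2111 71.3277 61.2936 49.9600 37.1585 22.6989 7.4070
84.2632 75.9046 66.4633 55.7993 43.7541 30.1488 14.7813 0.0000

params: Δt=0.06229 u=1.06279 d=0.94092 q=0.49808 e^(-rΔt)=0.99838
t_7 payoffs: 84.2632 75.9046 66.4633 55.7993 43.7541 30.1488 14.7813 0.0000
t_6: node(6,0) S=68.5889 payoff=80.2111 vs cont=79.9703 → 80.2111 [stop]  node(6,1) S=77.4723 payoff=71.3277 vs cont=71.0869 → 71.3277 [stop]  node(6,2) S=87.5064 payoff=61.2936 vs cont=61.0528 → 61.2936 [stop]  node(6,3) S=98.8400 payoff=49.9600 vs cont=49.7192 → 49.9600 [stop]  node(6,4) S=111.6415 payoff=37.1585 vs cont=36.9177 → 37.1585 [stop]  node(6,5) S=126.1011 payoff=22.6989 vs cont=22.4582 → 22.6989 [stop]  node(6,6) S=142.4334 payoff=6.3666 vs cont=7.4070 → 7.4070 [wait]  ⇒ S*(6)=126.1011
t_5: node(5,0) S=72.8954 payoff=75.9046 vs cont=75.6638 → 75.9046 [stop]  node(5,1) S=82.3367 payoff=66.4633 vs cont=66.2226 → 66.4633 [stop]  node(5,2) S=93.0007 payoff=55.7993 vs cont=55.5585 → 55.7993 [stop]  node(5,3) S=105.0459 payoff=43.7541 vs cont=43.5133 → 43.7541 [stop]  node(5,4) S=118.6512 payoff=30.1488 vs cont=29.9080 → 30.1488 [stop]  node(5,5) S=134.0187 payoff=14.7813 vs cont=15.0579 → 15.0579 [wait]  ⇒ S*(5)=118.6512
t_4: node(4,0) S=77.4723 payoff=71.3277 vs cont=71.0869 → 71.3277 [stop]  node(4,1) S=87.5064 payoff=61.2936 vs cont=61.0528 → 61.2936 [stop]  node(4,2) S=98.8400 payoff=49.9600 vs cont=49.7192 → 49.9600 [stop]  node(4,3) S=111.6415 payoff=37.1585 vs cont=36.9177 → 37.1585 [stop]  node(4,4) S=126.1011 payoff=22.6989 vs cont=22.5957 → 22.6989 [stop]  ⇒ S*(4)=126.1011
t_3: node(3,0) S=82.3367 payoff=66.4633 vs cont=66.2226 → 66.4633 [stop]  node(3,1) S=93.0007 payoff=55.7993 vs cont=55.5585 → 55.7993 [stop]  node(3,2) S=105.0459 payoff=43.7541 vs cont=43.5133 → 43.7541 [stop]  node(3,3) S=118.6512 payoff=30.1488 vs cont=29.9080 → 30.1488 [stop]  ⇒ S*(3)=118.6512
t_2: node(2,0) S=87.5064 payoff=61.2936 vs cont=61.0528 → 61.2936 [stop]  node(2,1) S=98.8400 payoff=49.9600 vs cont=49.7192 → 49.9600 [stop]  node(2,2) S=111.6415 payoff=37.1585 vs cont=36.9177 → 37.1585 [stop]  ⇒ S*(2)=111.6415
t_1: node(1,0) S=93.0007 payoff=55.7993 vs cont=55.5585 → 55.7993 [stop]  node(1,1) S=105.0459 payoff=43.7541 vs cont=43.5133 → 43.7541 [stop]  ⇒ S*(1)=105.0459
t_0: node(0,0) S=98.8400 payoff=49.9600 vs cont=49.7192 → 49.9600 [stop]  ⇒ S*(0)=98.8400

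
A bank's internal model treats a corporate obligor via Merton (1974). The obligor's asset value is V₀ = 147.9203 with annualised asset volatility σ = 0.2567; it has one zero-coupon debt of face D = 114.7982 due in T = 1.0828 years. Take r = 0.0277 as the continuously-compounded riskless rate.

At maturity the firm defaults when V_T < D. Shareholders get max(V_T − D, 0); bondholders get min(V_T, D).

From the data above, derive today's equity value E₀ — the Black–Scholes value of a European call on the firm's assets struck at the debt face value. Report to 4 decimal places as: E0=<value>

E0=39.0382

Work the structural quantities from V₀ = 147.9203 against face 114.7982:
d₁ = [ln(V₀/D) + (r + σ²/2)T] / (σ√T)
   = [ln(147.9203/114.7982) + (0.0277 + 0.5·0.2567²)·1.0828] / (0.2567·√1.0828)
   = [0.253498 + 0.065669] / 0.267116 = 1.194862
d₂ = d₁ − σ√T = 1.194862 − 0.267116 = 0.927746
N(d₁) = 0.883930,  N(d₂) = 0.823230,  e^(−rT) = 0.970452
E₀ = V₀·N(d₁) − D·e^(−rT)·N(d₂)
   = 147.9203·0.883930 − 114.7982·0.970452·0.823230 = 39.038227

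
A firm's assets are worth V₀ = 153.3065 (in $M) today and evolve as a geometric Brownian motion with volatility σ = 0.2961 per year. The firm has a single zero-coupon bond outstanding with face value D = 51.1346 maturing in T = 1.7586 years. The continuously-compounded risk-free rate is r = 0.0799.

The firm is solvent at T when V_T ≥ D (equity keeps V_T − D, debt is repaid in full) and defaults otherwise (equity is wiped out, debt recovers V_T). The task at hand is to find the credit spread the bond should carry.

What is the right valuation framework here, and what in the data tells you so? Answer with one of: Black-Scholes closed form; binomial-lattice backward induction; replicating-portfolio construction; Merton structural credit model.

framework: Merton structural credit model

Key observation: assets follow a GBM and default happens iff V_T < 51.1346; valuing claims on that split (equity as a call, risky debt as the residual) is the structural model's definition.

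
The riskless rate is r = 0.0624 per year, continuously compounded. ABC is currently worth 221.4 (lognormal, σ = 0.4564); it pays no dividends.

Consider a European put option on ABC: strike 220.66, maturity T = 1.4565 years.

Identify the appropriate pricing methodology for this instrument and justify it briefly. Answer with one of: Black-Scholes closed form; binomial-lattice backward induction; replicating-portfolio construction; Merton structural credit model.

Key observation: the instrument is a plain European put (strike 220.66) on a lognormal asset; the exact continuous-time formula applies directly.

framework: Black-Scholes closed form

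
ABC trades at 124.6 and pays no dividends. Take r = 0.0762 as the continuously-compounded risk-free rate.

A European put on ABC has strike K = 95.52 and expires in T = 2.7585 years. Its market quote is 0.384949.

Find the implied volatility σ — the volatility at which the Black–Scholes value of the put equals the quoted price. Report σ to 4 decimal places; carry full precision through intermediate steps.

At σ = 0.1605 the Black–Scholes value reproduces the quote:
σ√T = 0.1605·√2.7585 = 0.266570
d₁ = (ln(S/K) + (r+σ²/2)T) / (σ√T) = (ln(124.6/95.52) + (0.0762+0.1605²/2)·2.7585) / 0.266570 = (0.265773 + 0.245728) / 0.266570 = 1.918821
d₂ = d₁ − σ√T = 1.918821 − 0.266570 = 1.652251
e^{−rT} = 0.810424
N(−d₁) = 0.027503,  N(−d₂) = 0.049242
V = K·e^{−rT}·N(−d₂) − S·N(−d₁) = 3.811883 − 3.426934 = 0.384949 (the observed quote) — the price is monotone increasing in volatility, hence this σ is the only solution

sigma = 0.1605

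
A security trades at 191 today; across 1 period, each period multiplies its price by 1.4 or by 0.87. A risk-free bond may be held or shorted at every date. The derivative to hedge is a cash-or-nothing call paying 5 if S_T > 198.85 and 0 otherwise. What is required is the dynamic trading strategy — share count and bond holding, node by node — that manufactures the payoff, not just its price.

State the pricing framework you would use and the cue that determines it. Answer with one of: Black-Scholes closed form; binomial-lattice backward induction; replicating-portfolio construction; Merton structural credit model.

framework: replicating-portfolio construction

Key observation: the task asks for the hedge itself — share and bond holdings at every node of the 1-period tree on spot 191 with factors 1.4/0.87 — which is exactly what the replicating-portfolio construction produces.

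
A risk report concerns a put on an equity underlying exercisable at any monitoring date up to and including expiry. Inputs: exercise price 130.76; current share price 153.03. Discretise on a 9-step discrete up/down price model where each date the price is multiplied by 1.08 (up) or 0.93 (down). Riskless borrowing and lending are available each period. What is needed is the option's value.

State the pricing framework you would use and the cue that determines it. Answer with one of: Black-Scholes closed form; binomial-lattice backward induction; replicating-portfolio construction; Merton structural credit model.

framework: binomial-lattice backward induction

Key observation: the exercise right at every one of the 9 steps is what matters: each node needs max(130.76 − S, continuation), which only the stepwise tree valuation starting from spot 153.03 delivers.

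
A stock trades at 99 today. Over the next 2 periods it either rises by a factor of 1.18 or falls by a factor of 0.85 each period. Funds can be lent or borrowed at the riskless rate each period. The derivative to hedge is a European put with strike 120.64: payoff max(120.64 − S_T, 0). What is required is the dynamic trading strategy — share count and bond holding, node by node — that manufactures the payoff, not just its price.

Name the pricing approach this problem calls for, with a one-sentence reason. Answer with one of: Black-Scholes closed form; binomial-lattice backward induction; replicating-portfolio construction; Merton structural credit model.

framework: replicating-portfolio construction

Key observation: the mandate to exhibit the hedge at every date and state singles out the replicating-portfolio construction on the 2-period tree with factors 1.18 and 0.85 from 99.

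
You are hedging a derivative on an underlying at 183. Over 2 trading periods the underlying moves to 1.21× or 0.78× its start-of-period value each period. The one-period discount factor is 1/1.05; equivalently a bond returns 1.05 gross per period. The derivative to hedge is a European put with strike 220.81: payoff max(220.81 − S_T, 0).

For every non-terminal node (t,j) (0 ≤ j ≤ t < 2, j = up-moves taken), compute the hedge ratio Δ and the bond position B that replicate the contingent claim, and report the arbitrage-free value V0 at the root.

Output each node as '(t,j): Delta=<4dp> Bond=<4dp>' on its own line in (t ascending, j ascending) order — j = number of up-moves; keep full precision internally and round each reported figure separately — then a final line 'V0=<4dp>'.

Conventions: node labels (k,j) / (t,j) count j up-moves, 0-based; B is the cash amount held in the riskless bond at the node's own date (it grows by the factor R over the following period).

(0,0): Delta=-0.6419 Bond=151.6011
(1,0): Delta=-1.0000 Bond=210.2952
(1,1): Delta=-0.5051 Bond=128.8914
V0=34.1320

Since d<R<u, set p* = (R−d)/(u−d) = 0.6279; price each node as the discounted p*-expectation of its children.
Expiry values: V(2,0)=109.4728, V(2,1)=48.0946, V(2,2)=0.0000
(1,0): S=142.7400. Δ = (V_up−V_dn)/(S_up−S_dn) = (48.0946−109.4728)/(172.7154−111.3372) = -1.0000. V = [p*·48.0946 + (1−p*)·109.4728]/1.05 = 67.5552. B = V − Δ·S = 210.2952.
(1,1): S=221.4300. Δ = (V_up−V_dn)/(S_up−S_dn) = (0.0000−48.0946)/(267.9303−172.7154) = -0.5051. V = [p*·0.0000 + (1−p*)·48.0946]/1.05 = 17.0435. B = V − Δ·S = 128.8914.
(0,0): S=183.0000. Δ = (V_up−V_dn)/(S_up−S_dn) = (17.0435−67.5552)/(221.4300−142.7400) = -0.6419. V = [p*·17.0435 + (1−p*)·67.5552]/1.05 = 34.1320. B = V − Δ·S = 151.6011.
As a check, the time-0 holding Δ(0,0)·S0 + B(0,0) comes to 34.1320 — exactly V0.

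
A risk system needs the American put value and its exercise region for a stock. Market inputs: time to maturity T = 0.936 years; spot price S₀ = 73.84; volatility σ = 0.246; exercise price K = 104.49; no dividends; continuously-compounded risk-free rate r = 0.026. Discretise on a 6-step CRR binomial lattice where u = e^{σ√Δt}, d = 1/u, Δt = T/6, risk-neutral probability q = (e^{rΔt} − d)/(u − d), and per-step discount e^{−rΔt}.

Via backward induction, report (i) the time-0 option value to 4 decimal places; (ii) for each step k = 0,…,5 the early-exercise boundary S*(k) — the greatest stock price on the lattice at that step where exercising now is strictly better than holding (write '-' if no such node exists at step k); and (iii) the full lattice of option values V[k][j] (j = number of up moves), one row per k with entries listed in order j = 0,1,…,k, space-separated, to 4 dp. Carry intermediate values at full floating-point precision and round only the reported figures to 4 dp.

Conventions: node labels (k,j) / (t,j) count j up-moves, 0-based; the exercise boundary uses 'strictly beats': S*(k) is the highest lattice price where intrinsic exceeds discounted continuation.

Δt=0.15600, u=1.10204, d=0.90741, q=0.49661, disc=e^(-rΔt)=0.99595
k=6 terminal: V=max(K-S,0) → 63.2698 54.4285 43.6908 30.6500 14.8120 0.0000 0.0000
k=5: j=0 S=45.4262 intr=59.0638 cont=58.6408 V=59.0638[EX]; j=1 S=55.1697 intr=49.3203 cont=48.8973 V=49.3203[EX]; j=2 S=67.0031 intr=37.4869 cont=37.0640 V=37.4869[EX]; j=3 S=81.3746 intr=23.1154 cont=22.6925 V=23.1154[EX]; j=4 S=98.8286 intr=5.6614 cont=7.4260 V=7.4260[hold]; j=5 S=120.0264 intr=0.0000 cont=0.0000 V=0.0000[hold]  S*(5)=81.3746
k=4: j=0 S=50.0615 intr=54.4285 cont=54.0056 V=54.4285[EX]; j=1 S=60.7992 intr=43.6908 cont=43.2679 V=43.6908[EX]; j=2 S=73.8400 intr=30.6500 cont=30.2270 V=30.6500[EX]; j=3 S=89.6780 intr=14.8120 cont=15.2619 V=15.2619[hold]; j=4 S=108.9130 intr=0.0000 cont=3.7231 V=3.7231[hold]  S*(4)=73.8400
k=3: j=0 S=55.1697 intr=49.3203 cont=48.8973 V=49.3203[EX]; j=1 S=67.0031 intr=37.4869 cont=37.0640 V=37.4869[EX]; j=2 S=81.3746 intr=23.1154 cont=22.9150 V=23.1154[EX]; j=3 S=98.8286 intr=5.6614 cont=9.4930 V=9.4930[hold]  S*(3)=81.3746
k=2: j=0 S=60.7992 intr=43.6908 cont=43.2679 V=43.6908[EX]; j=1 S=73.8400 intr=30.6500 cont=30.2270 V=30.6500[EX]; j=2 S=89.6780 intr=14.8120 cont=16.2842 V=16.2842[hold]  S*(2)=73.8400
k=1: j=0 S=67.0031 intr=37.4869 cont=37.0640 V=37.4869[EX]; j=1 S=81.3746 intr=23.1154 cont=23.4206 V=23.4206[hold]  S*(1)=67.0031
k=0: j=0 S=73.8400 intr=30.6500 cont=30.3780 V=30.6500[EX]  S*(0)=73.8400

price = 30.6500
boundary = 73.8400 67.0031 73.8400 81.3746 73.8400 81.3746
tree:
30.6500
37.4869 23.4206
43.6908 30.6500 16.2842
49.3203 37.4869 23.1154 9.4930
54.4285 43.6908 30.6500 15.2619 3.7231
59.0638 49.3203 37.4869 23.1154 7.4260 0.0000
63.2698 54.4285 43.6908 30.6500 14.8120 0.0000 0.0000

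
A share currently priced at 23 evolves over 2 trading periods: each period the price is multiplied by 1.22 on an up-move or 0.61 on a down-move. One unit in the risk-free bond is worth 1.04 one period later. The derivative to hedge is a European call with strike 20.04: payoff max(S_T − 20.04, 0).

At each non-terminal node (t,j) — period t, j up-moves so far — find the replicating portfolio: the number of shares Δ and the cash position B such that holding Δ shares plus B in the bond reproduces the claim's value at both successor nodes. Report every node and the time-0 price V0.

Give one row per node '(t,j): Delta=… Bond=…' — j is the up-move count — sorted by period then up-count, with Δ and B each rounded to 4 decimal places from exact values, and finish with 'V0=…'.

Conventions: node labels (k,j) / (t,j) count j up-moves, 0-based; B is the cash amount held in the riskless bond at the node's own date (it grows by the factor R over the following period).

No-arbitrage ⇒ martingale measure with p* = (R−d)/(u−d) = 0.7049.
At maturity the claim pays: V(2,0)=0.0000, V(2,1)=0.0000, V(2,2)=14.1932
Node (1,0) S=14.0300: V=(p*·0.0000+(1−p*)·0.0000)/1.04=0.0000; Δ=(0.0000−0.0000)/(17.1166−8.5583)=0.0000; B=V−Δ·S=0.0000
Node (1,1) S=28.0600: V=(p*·14.1932+(1−p*)·0.0000)/1.04=9.6202; Δ=(14.1932−0.0000)/(34.2332−17.1166)=0.8292; B=V−Δ·S=-13.6473
Node (0,0) S=23.0000: V=(p*·9.6202+(1−p*)·0.0000)/1.04=6.5206; Δ=(9.6202−0.0000)/(28.0600−14.0300)=0.6857; B=V−Δ·S=-9.2502
Sanity check at the root: Δ(0,0)·S0 + B(0,0) reproduces V0 = 6.5206.

(0,0): Delta=0.6857 Bond=-9.2502
(1,0): Delta=0.0000 Bond=0.0000
(1,1): Delta=0.8292 Bond=-13.6473
V0=6.5206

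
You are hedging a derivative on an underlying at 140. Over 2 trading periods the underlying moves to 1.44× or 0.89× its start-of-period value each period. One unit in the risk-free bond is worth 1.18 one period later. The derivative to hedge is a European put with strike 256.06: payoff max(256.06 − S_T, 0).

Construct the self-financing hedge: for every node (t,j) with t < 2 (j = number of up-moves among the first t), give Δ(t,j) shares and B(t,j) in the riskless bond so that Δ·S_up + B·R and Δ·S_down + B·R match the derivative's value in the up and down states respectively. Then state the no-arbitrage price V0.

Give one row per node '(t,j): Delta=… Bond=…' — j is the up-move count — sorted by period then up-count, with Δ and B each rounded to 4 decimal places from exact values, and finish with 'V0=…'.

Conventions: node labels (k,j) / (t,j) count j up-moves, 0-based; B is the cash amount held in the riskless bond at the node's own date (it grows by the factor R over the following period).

(0,0): Delta=-0.8013 Bond=162.9146
(1,0): Delta=-1.0000 Bond=217.0000
(1,1): Delta=-0.6912 Bond=170.0398
V0=50.7357

The replicating-portfolio and risk-neutral prices coincide; use p* = (1.18−0.89)/(1.44−0.89) = 0.5273 for the latter.
At maturity the claim pays: V(2,0)=145.1660, V(2,1)=76.6360, V(2,2)=0.0000
  t=1,j=0: stock 124.6000 → up 179.4240 (V=76.6360), down 110.8940 (V=145.1660). Price 92.4000; hedge Δ=-1.0000, bond B=217.0000.
  t=1,j=1: stock 201.6000 → up 290.3040 (V=0.0000), down 179.4240 (V=76.6360). Price 30.7016; hedge Δ=-0.6912, bond B=170.0398.
  t=0,j=0: stock 140.0000 → up 201.6000 (V=30.7016), down 124.6000 (V=92.4000). Price 50.7357; hedge Δ=-0.8013, bond B=162.9146.
Verification: the root portfolio costs Δ(0,0)·S0 + B(0,0) = 50.7357, matching V0.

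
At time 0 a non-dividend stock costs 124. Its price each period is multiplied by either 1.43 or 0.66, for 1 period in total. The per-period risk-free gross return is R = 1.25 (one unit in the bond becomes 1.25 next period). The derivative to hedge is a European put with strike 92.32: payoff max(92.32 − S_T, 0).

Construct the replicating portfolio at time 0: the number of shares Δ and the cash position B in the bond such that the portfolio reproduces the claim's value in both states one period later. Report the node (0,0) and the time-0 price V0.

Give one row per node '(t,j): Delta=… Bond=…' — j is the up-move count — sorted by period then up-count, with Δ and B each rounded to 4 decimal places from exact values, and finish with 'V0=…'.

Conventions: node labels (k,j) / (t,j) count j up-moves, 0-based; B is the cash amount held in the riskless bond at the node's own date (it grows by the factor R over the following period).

(0,0): Delta=-0.1098 Bond=15.5703
V0=1.9599

No-arbitrage ⇒ martingale measure with p* = (R−d)/(u−d) = 0.7662.
Payoffs at expiry: V(1,0)=10.4800, V(1,1)=0.0000
(0,0): S=124.0000. Δ = (V_up−V_dn)/(S_up−S_dn) = (0.0000−10.4800)/(177.3200−81.8400) = -0.1098. V = [p*·0.0000 + (1−p*)·10.4800]/1.25 = 1.9599. B = V − Δ·S = 15.5703.
Check: Δ(0,0)·S0 + B(0,0) = 1.9599 = V0.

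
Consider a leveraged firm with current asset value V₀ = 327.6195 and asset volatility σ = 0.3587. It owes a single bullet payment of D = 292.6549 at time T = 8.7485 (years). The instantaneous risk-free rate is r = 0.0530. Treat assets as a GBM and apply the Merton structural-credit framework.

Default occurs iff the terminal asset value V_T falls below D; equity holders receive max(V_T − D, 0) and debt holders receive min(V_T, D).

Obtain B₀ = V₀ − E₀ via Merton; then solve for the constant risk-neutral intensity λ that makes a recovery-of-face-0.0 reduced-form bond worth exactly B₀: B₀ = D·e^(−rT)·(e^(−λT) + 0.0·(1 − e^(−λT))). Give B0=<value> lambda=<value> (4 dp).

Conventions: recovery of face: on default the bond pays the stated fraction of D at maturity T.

B0=139.3225 lambda=0.0318

Equity is a call on the firm's assets struck at D = 292.6549:
d₁ = [ln(V₀/D) + (r + σ²/2)T] / (σ√T)
   = [ln(327.6195/292.6549) + (0.0530 + 0.5·0.3587²)·8.7485] / (0.3587·√8.7485)
   = [0.112859 + 1.026486] / 1.060958 = 1.073883
d₂ = d₁ − σ√T = 1.073883 − 1.060958 = 0.012925
N(d₁) = 0.858563,  N(d₂) = 0.505156,  e^(−rT) = 0.628971
E₀ = V₀·N(d₁) − D·e^(−rT)·N(d₂)
   = 327.6195·0.858563 − 292.6549·0.628971·0.505156 = 188.296999
B₀ = V₀ − E₀ = 327.6195 − 188.296999 = 139.322501
e^(−λT) = (B₀·e^(rT)/D − 0)/(1 − 0) = (139.3225·1.589899/292.6549 − 0)/1 = 0.75689389
λ = −ln(0.75689389)/8.7485 = 0.031838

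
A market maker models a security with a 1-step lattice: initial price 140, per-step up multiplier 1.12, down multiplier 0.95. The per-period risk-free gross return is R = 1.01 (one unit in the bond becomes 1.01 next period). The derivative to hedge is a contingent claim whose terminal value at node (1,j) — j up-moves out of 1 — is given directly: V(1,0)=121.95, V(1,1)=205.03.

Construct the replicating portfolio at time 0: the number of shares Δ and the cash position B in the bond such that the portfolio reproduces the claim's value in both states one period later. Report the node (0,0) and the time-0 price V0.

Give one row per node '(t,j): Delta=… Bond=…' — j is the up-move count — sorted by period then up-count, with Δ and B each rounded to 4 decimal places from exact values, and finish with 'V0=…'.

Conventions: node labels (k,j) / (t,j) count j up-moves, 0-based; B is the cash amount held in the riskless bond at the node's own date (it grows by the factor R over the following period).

(0,0): Delta=3.4908 Bond=-338.9313
V0=149.7746

Arbitrage-free pricing uses the up-move probability p* = (R−d)/(u−d) = 0.3529, discounting each step at R = 1.01.
Payoffs at expiry: V(1,0)=121.9500, V(1,1)=205.0300
Node (0,0) S=140.0000: V=(p*·205.0300+(1−p*)·121.9500)/1.01=149.7746; Δ=(205.0300−121.9500)/(156.8000−133.0000)=3.4908; B=V−Δ·S=-338.9313
Check: Δ(0,0)·S0 + B(0,0) = 149.7746 = V0.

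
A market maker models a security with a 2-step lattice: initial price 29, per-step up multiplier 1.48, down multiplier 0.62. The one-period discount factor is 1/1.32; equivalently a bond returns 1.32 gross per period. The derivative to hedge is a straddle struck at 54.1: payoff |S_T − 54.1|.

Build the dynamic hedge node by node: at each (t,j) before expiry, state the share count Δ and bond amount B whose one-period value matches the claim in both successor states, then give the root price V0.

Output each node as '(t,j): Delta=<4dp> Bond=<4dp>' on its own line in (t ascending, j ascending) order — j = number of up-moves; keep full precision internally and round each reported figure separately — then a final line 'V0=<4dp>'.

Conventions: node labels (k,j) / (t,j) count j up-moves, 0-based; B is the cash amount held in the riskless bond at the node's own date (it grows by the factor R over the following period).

Since d<R<u, set p* = (R−d)/(u−d) = 0.8140; price each node as the discounted p*-expectation of its children.
Terminal payoffs: V(2,0)=42.9524, V(2,1)=27.4896, V(2,2)=9.4216
Node (1,0) S=17.9800: V=(p*·27.4896+(1−p*)·42.9524)/1.32=23.0048; Δ=(27.4896−42.9524)/(26.6104−11.1476)=-1.0000; B=V−Δ·S=40.9848
Node (1,1) S=42.9200: V=(p*·9.4216+(1−p*)·27.4896)/1.32=9.6842; Δ=(9.4216−27.4896)/(63.5216−26.6104)=-0.4895; B=V−Δ·S=30.6935
Node (0,0) S=29.0000: V=(p*·9.6842+(1−p*)·23.0048)/1.32=9.2140; Δ=(9.6842−23.0048)/(42.9200−17.9800)=-0.5341; B=V−Δ·S=24.7031
Check: Δ(0,0)·S0 + B(0,0) = 9.2140 = V0.

(0,0): Delta=-0.5341 Bond=24.7031
(1,0): Delta=-1.0000 Bond=40.9848
(1,1): Delta=-0.4895 Bond=30.6935
V0=9.2140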